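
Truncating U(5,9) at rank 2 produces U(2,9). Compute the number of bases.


Truncating U(5,9) to rank 2 gives U(2,9).
Bases of U(2,9) are all 2-element subsets of 9 elements.
Number of bases = C(9,2) = 9! / (2! * 7!) = 36.

36


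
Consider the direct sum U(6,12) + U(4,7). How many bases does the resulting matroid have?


Bases of a direct sum M1 + M2: |B| = |B(M1)| * |B(M2)|.
|B(U(6,12))| = C(12,6) = 924.
|B(U(4,7))| = C(7,4) = 35.
Total bases = 924 * 35 = 32340.

32340


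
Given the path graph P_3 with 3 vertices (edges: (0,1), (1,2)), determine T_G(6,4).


A path on 3 vertices is a tree with 2 edges.
T(x,y) = x^(2) for any tree.
T(6,4) = 6^2 = 36.

36


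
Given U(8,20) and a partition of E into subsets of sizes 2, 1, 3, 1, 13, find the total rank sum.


r(Ai) = min(|Ai|, 8) for each part.
Sum = min(2,8) + min(1,8) + min(3,8) + min(1,8) + min(13,8)
    = 2 + 1 + 3 + 1 + 8
    = 15.

15


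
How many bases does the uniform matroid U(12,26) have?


Bases of U(12,26) are all 12-element subsets of the 26-element ground set.
Number of bases = C(26,12).
C(26,12) = 9657700.

9657700


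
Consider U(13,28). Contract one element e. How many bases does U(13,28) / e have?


Contracting e from U(13,28) gives U(12,27).
Bases of U(12,27) = C(27,12) = 27! / (12! * 15!) = 17383860.

17383860


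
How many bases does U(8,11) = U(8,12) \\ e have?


Deleting e from U(8,12) gives U(8,11) since n > r.
Bases of U(8,11) = (11 choose 8) = 165.

165


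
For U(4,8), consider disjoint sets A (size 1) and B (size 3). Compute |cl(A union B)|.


|A union B| = 1 + 3 = 4 (disjoint).
In U(4,8), cl(S) = S if |S| < 4, else cl(S) = E.
Since 4 >= 4, cl(A union B) = E.
|cl(A union B)| = 8.

8


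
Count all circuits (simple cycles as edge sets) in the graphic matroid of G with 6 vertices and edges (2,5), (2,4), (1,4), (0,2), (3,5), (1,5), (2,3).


A circuit in a graphic matroid = edge set of a simple cycle.
G has 6 vertices and 7 edges.
Enumerating all minimal edge subsets forming cycles...
Total circuits found: 3.

3


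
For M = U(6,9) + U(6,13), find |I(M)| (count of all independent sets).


For a direct sum, |I(M1+M2)| = |I(M1)| * |I(M2)|.
|I(U(6,9))| = sum C(9,k) for k=0..6 = 466.
|I(U(6,13))| = sum C(13,k) for k=0..6 = 4096.
Total = 466 * 4096 = 1908736.

1908736


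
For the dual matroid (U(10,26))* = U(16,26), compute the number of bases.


The dual of U(r,n) is U(n-r, n) = U(16,26).
Bases of U(16,26) are all (16)-element subsets.
|B(M*)| = (26 choose 16) = 5311735.

5311735


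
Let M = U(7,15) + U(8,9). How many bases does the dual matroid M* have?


(M1+M2)* = M1* + M2*.
M1* = U(8,15), bases: C(15,8) = 6435.
M2* = U(1,9), bases: C(9,1) = 9.
|B(M*)| = 6435 * 9 = 57915.

57915


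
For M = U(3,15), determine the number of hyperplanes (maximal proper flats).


Hyperplanes of U(3,15) are flats of rank 2.
In a uniform matroid, these are exactly the (2)-element subsets.
Count = (15 choose 2) = 105.

105


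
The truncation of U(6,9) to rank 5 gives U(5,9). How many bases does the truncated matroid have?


Truncating U(6,9) to rank 5 gives U(5,9).
Bases of U(5,9) are all 5-element subsets of 9 elements.
Number of bases = (9 choose 5) = 126.

126


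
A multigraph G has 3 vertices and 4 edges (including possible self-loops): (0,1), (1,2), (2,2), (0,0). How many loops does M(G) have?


In a graphic matroid, a loop is a self-loop edge (u,u) with rank 0.
Examining all 4 edges for self-loops...
Self-loops found: (2,2), (0,0)
Number of loops = 2.

2


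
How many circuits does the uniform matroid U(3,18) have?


In U(3,18), circuits are the (4)-element subsets.
Any set of 4 elements is dependent, and removing any one element gives
an independent set of size 3, so it is a minimal dependent set.
Number of circuits = C(18,4) = 18! / (4! * 14!) = 3060.

3060


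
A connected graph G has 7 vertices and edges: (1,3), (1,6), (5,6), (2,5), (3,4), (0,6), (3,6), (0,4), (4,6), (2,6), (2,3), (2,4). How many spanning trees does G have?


By Kirchhoff's matrix tree theorem, the number of spanning trees equals
the determinant of any cofactor of the Laplacian matrix L.
G has 7 vertices and 12 edges.
Computing the (6 x 6) cofactor determinant gives 243.

243


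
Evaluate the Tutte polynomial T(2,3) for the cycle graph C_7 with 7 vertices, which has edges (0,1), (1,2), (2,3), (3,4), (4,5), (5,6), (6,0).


T(C_7; x,y) = x + x^2 + ... + x^(6) + y.
T(2,3) = 2^1 + 2^2 + 2^3 + 2^4 + 2^5 + 2^6 + 3
= 2 + 4 + 8 + 16 + 32 + 64 + 3
= 129.

129


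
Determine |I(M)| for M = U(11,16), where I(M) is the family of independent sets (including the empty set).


Independent sets of U(11,16) are all subsets of size <= 11.
Count = (16 choose 0) + (16 choose 1) + (16 choose 2) + (16 choose 3) + (16 choose 4) + (16 choose 5) + (16 choose 6) + (16 choose 7) + (16 choose 8) + (16 choose 9) + (16 choose 10) + (16 choose 11)
     = 1 + 16 + 120 + 560 + 1820 + 4368 + 8008 + 11440 + 12870 + 11440 + 8008 + 4368
     = 63019.

63019


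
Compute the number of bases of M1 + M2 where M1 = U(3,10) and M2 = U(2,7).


Bases of a direct sum M1 + M2: |B| = |B(M1)| * |B(M2)|.
|B(U(3,10))| = C(10,3) = 120.
|B(U(2,7))| = C(7,2) = 21.
Total bases = 120 * 21 = 2520.

2520


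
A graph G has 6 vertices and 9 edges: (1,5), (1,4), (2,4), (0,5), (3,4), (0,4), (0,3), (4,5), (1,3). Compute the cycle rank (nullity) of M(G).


Cycle rank (nullity) = |E| - r(M) = |E| - (|V| - c).
|E| = 9, |V| = 6, c = 1.
Nullity = 9 - (6 - 1) = 9 - 5 = 4.

4


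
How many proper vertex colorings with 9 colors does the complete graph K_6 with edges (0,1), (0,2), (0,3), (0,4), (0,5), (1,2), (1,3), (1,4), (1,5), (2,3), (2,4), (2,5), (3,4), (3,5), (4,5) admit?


P(K_6, k) = k(k-1)(k-2)...(k-5).
P(9) = (9) * (8) * (7) * (6) * (5) * (4) = 60480.

60480


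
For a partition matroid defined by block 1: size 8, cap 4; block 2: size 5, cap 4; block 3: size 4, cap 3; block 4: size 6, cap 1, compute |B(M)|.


A basis picks exactly ci elements from block i.
Number of bases = product of C(|Si|, ci).
= C(8,4) * C(5,4) * C(4,3) * C(6,1)
= 70 * 5 * 4 * 6
= 8400.

8400


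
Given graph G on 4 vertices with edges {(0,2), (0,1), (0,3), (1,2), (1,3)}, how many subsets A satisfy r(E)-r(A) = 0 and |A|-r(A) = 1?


R(x,y) = sum over A in 2^E of x^(r(E)-r(A)) * y^(|A|-r(A)).
G has 4 vertices, 5 edges. r(E) = 3.
Enumerate all 2^5 = 32 subsets.
Count subsets with r(E)-r(A)=0 and |A|-r(A)=1: 5.

5


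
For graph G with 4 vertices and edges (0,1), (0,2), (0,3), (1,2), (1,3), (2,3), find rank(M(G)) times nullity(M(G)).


r(M) = |V| - c = 4 - 1 = 3.
nullity = |E| - r(M) = 6 - 3 = 3.
Product = 3 * 3 = 9.

9


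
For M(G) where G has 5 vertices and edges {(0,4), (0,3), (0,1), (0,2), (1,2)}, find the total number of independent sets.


An independent set in a graphic matroid is an acyclic edge subset.
G has 5 vertices and 5 edges.
Enumerate all 2^5 = 32 subsets, checking for acyclicity.
Total independent sets = 28.

28


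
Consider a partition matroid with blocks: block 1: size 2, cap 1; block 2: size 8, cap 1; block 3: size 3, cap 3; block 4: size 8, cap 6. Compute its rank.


Rank of a partition matroid = sum of min(|Si|, ci) for each block.
= min(2,1) + min(8,1) + min(3,3) + min(8,6)
= 1 + 1 + 3 + 6
= 11.

11


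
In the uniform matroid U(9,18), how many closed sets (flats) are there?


Flats of U(9,18): every subset of size < 9 is a flat, plus E itself.
Count = (18 choose 0) + (18 choose 1) + (18 choose 2) + (18 choose 3) + (18 choose 4) + (18 choose 5) + (18 choose 6) + (18 choose 7) + (18 choose 8) + 1
     = 1 + 18 + 153 + 816 + 3060 + 8568 + 18564 + 31824 + 43758 + 1
     = 106763.

106763


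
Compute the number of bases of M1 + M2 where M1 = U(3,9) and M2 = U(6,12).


Bases of a direct sum M1 + M2: |B| = |B(M1)| * |B(M2)|.
|B(U(3,9))| = C(9,3) = 84.
|B(U(6,12))| = C(12,6) = 924.
Total bases = 84 * 924 = 77616.

77616


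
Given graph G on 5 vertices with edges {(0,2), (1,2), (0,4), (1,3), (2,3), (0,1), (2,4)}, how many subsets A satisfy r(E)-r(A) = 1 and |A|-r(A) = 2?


R(x,y) = sum over A in 2^E of x^(r(E)-r(A)) * y^(|A|-r(A)).
G has 5 vertices, 7 edges. r(E) = 4.
Enumerate all 2^7 = 128 subsets.
Count subsets with r(E)-r(A)=1 and |A|-r(A)=2: 2.

2


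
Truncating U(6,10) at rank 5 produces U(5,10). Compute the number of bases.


Truncating U(6,10) to rank 5 gives U(5,10).
Bases of U(5,10) are all 5-element subsets of 10 elements.
Number of bases = (10 choose 5) = 252.

252


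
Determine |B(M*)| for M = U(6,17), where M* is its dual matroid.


The dual of U(r,n) is U(n-r, n) = U(11,17).
Bases of U(11,17) are all (11)-element subsets.
|B(M*)| = C(17,11) = 12376.

12376


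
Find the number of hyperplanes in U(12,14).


Hyperplanes of U(12,14) are flats of rank 11.
In a uniform matroid, these are exactly the (11)-element subsets.
Count = (14 choose 11) = 364.

364


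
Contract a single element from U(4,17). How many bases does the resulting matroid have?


Contracting e from U(4,17) gives U(3,16).
Bases of U(3,16) = C(16,3) = 16! / (3! * 13!) = 560.

560


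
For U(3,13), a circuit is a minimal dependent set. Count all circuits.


In U(3,13), circuits are the (4)-element subsets.
Any set of 4 elements is dependent, and removing any one element gives
an independent set of size 3, so it is a minimal dependent set.
Number of circuits = C(13,4) = 13! / (4! * 9!) = 715.

715


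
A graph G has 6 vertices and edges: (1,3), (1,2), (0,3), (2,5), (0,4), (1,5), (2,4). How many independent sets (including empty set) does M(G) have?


An independent set in a graphic matroid is an acyclic edge subset.
G has 6 vertices and 7 edges.
Enumerate all 2^7 = 128 subsets, checking for acyclicity.
Total independent sets = 108.

108


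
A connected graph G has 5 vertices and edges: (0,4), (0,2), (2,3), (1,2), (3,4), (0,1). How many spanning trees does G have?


By Kirchhoff's matrix tree theorem, the number of spanning trees equals
the determinant of any cofactor of the Laplacian matrix L.
G has 5 vertices and 6 edges.
Computing the (4 x 4) cofactor determinant gives 11.

11


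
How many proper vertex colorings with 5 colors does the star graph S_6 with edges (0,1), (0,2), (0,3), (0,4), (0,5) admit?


P(tree, k) = k * (k-1)^(5) for any tree on 6 vertices.
P(5) = 5 * 4^5 = 5 * 1024 = 5120.

5120


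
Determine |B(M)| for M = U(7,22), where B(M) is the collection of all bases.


Bases of U(7,22) are all 7-element subsets of the 22-element ground set.
Number of bases = C(22,7).
C(22,7) = 22! / (7! * 15!) = 170544.

170544


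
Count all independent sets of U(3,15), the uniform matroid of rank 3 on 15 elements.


Independent sets of U(3,15) are all subsets of size <= 3.
Count = C(15,0) + C(15,1) + C(15,2) + C(15,3)
     = 1 + 15 + 105 + 455
     = 576.

576


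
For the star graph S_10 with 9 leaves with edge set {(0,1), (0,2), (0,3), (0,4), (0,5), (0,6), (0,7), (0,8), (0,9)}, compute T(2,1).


A star on 10 vertices is a tree with 9 edges.
T(x,y) = x^(9) for any tree.
T(2,1) = 2^9 = 512.

512


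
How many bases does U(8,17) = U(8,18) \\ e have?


Deleting e from U(8,18) gives U(8,17) since n > r.
Bases of U(8,17) = C(17,8) = 24310.

24310


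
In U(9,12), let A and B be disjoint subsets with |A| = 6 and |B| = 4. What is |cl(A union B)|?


|A union B| = 6 + 4 = 10 (disjoint).
In U(9,12), cl(S) = S if |S| < 9, else cl(S) = E.
Since 10 >= 9, cl(A union B) = E.
|cl(A union B)| = 12.

12


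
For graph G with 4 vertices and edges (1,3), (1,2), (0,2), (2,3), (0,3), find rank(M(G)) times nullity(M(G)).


r(M) = |V| - c = 4 - 1 = 3.
nullity = |E| - r(M) = 5 - 3 = 2.
Product = 3 * 2 = 6.

6


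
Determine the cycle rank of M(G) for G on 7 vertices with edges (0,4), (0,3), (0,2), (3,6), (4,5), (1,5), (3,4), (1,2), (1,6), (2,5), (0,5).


Cycle rank (nullity) = |E| - r(M) = |E| - (|V| - c).
|E| = 11, |V| = 7, c = 1.
Nullity = 11 - (7 - 1) = 11 - 6 = 5.

5


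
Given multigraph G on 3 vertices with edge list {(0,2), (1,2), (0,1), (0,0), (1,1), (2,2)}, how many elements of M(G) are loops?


In a graphic matroid, a loop is a self-loop edge (u,u) with rank 0.
Examining all 6 edges for self-loops...
Self-loops found: (0,0), (1,1), (2,2)
Number of loops = 3.

3


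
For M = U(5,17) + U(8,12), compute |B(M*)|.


(M1+M2)* = M1* + M2*.
M1* = U(12,17), bases: C(17,12) = 6188.
M2* = U(4,12), bases: C(12,4) = 495.
|B(M*)| = 6188 * 495 = 3063060.

3063060


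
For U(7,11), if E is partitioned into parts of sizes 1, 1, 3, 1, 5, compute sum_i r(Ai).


r(Ai) = min(|Ai|, 7) for each part.
Sum = min(1,7) + min(1,7) + min(3,7) + min(1,7) + min(5,7)
    = 1 + 1 + 3 + 1 + 5
    = 11.

11


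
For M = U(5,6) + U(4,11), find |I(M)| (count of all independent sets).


For a direct sum, |I(M1+M2)| = |I(M1)| * |I(M2)|.
|I(U(5,6))| = sum C(6,k) for k=0..5 = 63.
|I(U(4,11))| = sum C(11,k) for k=0..4 = 562.
Total = 63 * 562 = 35406.

35406


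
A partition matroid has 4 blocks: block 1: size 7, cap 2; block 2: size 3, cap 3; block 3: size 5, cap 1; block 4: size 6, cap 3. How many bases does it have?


A basis picks exactly ci elements from block i.
Number of bases = product of C(|Si|, ci).
= C(7,2) * C(3,3) * C(5,1) * C(6,3)
= 21 * 1 * 5 * 20
= 2100.

2100


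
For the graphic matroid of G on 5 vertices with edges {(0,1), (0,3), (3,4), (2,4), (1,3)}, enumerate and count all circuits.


A circuit in a graphic matroid = edge set of a simple cycle.
G has 5 vertices and 5 edges.
Enumerating all minimal edge subsets forming cycles...
Total circuits found: 1.

1


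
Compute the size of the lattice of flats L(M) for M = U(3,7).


Flats of U(3,7): every subset of size < 3 is a flat, plus E itself.
Count = C(7,0) + C(7,1) + C(7,2) + 1
     = 1 + 7 + 21 + 1
     = 30.

30


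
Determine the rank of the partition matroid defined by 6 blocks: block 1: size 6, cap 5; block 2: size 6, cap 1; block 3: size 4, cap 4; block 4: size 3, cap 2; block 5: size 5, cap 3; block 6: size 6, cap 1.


Rank of a partition matroid = sum of min(|Si|, ci) for each block.
= min(6,5) + min(6,1) + min(4,4) + min(3,2) + min(5,3) + min(6,1)
= 5 + 1 + 4 + 2 + 3 + 1
= 16.

16


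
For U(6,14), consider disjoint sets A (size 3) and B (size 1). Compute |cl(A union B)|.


|A union B| = 3 + 1 = 4 (disjoint).
In U(6,14), cl(S) = S if |S| < 6, else cl(S) = E.
Since 4 < 6, cl(A union B) = A union B.
|cl(A union B)| = 4.

4


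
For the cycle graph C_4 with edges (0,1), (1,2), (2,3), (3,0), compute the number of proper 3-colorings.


P(C_4, k) = (k-1)^4 + (-1)^4*(k-1).
P(3) = (2)^4 + 2
= 16 + 2 = 18.

18


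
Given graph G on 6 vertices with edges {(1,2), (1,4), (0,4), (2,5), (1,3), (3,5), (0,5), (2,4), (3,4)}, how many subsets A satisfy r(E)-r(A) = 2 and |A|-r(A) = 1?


R(x,y) = sum over A in 2^E of x^(r(E)-r(A)) * y^(|A|-r(A)).
G has 6 vertices, 9 edges. r(E) = 5.
Enumerate all 2^9 = 512 subsets.
Count subsets with r(E)-r(A)=2 and |A|-r(A)=1: 17.

17


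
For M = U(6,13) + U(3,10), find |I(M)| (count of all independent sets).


For a direct sum, |I(M1+M2)| = |I(M1)| * |I(M2)|.
|I(U(6,13))| = sum C(13,k) for k=0..6 = 4096.
|I(U(3,10))| = sum C(10,k) for k=0..3 = 176.
Total = 4096 * 176 = 720896.

720896


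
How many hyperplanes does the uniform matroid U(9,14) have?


Hyperplanes of U(9,14) are flats of rank 8.
In a uniform matroid, these are exactly the (8)-element subsets.
Count = C(14,8) = 14! / (8! * 6!) = 3003.

3003


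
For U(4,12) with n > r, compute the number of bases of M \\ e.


Deleting e from U(4,12) gives U(4,11) since n > r.
Bases of U(4,11) = (11 choose 4) = 330.

330


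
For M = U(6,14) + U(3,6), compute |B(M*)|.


(M1+M2)* = M1* + M2*.
M1* = U(8,14), bases: C(14,8) = 3003.
M2* = U(3,6), bases: C(6,3) = 20.
|B(M*)| = 3003 * 20 = 60060.

60060


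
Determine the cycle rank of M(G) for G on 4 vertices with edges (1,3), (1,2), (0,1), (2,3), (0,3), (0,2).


Cycle rank (nullity) = |E| - r(M) = |E| - (|V| - c).
|E| = 6, |V| = 4, c = 1.
Nullity = 6 - (4 - 1) = 6 - 3 = 3.

3


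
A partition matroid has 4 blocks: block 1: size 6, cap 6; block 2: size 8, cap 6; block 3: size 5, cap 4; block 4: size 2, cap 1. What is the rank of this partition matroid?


Rank of a partition matroid = sum of min(|Si|, ci) for each block.
= min(6,6) + min(8,6) + min(5,4) + min(2,1)
= 6 + 6 + 4 + 1
= 17.

17


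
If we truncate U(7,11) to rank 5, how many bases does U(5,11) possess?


Truncating U(7,11) to rank 5 gives U(5,11).
Bases of U(5,11) are all 5-element subsets of 11 elements.
Number of bases = (11 choose 5) = 462.

462


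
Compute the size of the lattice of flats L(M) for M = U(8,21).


Flats of U(8,21): every subset of size < 8 is a flat, plus E itself.
Count = C(21,0) + C(21,1) + C(21,2) + C(21,3) + C(21,4) + C(21,5) + C(21,6) + C(21,7) + 1
     = 1 + 21 + 210 + 1330 + 5985 + 20349 + 54264 + 116280 + 1
     = 198441.

198441


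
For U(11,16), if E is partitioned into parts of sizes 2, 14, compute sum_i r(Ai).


r(Ai) = min(|Ai|, 11) for each part.
Sum = min(2,11) + min(14,11)
    = 2 + 11
    = 13.

13


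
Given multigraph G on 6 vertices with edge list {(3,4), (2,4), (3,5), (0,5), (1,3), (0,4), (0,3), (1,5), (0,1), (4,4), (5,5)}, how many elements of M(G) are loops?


In a graphic matroid, a loop is a self-loop edge (u,u) with rank 0.
Examining all 11 edges for self-loops...
Self-loops found: (4,4), (5,5)
Number of loops = 2.

2


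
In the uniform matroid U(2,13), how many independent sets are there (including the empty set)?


Independent sets of U(2,13) are all subsets of size <= 2.
Count = C(13,0) + C(13,1) + C(13,2)
     = 1 + 13 + 78
     = 92.

92


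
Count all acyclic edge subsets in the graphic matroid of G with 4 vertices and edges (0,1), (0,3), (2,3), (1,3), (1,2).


An independent set in a graphic matroid is an acyclic edge subset.
G has 4 vertices and 5 edges.
Enumerate all 2^5 = 32 subsets, checking for acyclicity.
Total independent sets = 24.

24


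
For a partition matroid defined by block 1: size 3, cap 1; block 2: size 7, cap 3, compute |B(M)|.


A basis picks exactly ci elements from block i.
Number of bases = product of C(|Si|, ci).
= C(3,1) * C(7,3)
= 3 * 35
= 105.

105


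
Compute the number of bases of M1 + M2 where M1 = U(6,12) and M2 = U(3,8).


Bases of a direct sum M1 + M2: |B| = |B(M1)| * |B(M2)|.
|B(U(6,12))| = C(12,6) = 924.
|B(U(3,8))| = C(8,3) = 56.
Total bases = 924 * 56 = 51744.

51744


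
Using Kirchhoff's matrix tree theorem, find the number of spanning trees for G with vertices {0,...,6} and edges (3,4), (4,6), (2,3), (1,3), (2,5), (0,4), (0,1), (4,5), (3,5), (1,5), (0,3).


By Kirchhoff's matrix tree theorem, the number of spanning trees equals
the determinant of any cofactor of the Laplacian matrix L.
G has 7 vertices and 11 edges.
Computing the (6 x 6) cofactor determinant gives 111.

111


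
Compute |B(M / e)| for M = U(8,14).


Contracting e from U(8,14) gives U(7,13).
Bases of U(7,13) = C(13,7) = 13! / (7! * 6!) = 1716.

1716


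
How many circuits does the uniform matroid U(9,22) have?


In U(9,22), circuits are the (10)-element subsets.
Any set of 10 elements is dependent, and removing any one element gives
an independent set of size 9, so it is a minimal dependent set.
Number of circuits = C(22,10) = 22! / (10! * 12!) = 646646.

646646


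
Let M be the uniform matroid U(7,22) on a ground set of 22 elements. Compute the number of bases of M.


Bases of U(7,22) are all 7-element subsets of the 22-element ground set.
Number of bases = C(22,7).
(22 choose 7) = 170544.

170544


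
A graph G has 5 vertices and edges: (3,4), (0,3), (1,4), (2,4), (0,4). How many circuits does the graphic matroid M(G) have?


A circuit in a graphic matroid = edge set of a simple cycle.
G has 5 vertices and 5 edges.
Enumerating all minimal edge subsets forming cycles...
Total circuits found: 1.

1


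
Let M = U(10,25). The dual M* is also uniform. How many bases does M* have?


The dual of U(r,n) is U(n-r, n) = U(15,25).
Bases of U(15,25) are all (15)-element subsets.
|B(M*)| = (25 choose 15) = 3268760.

3268760


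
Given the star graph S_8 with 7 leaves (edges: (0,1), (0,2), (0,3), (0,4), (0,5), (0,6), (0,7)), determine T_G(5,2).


A star on 8 vertices is a tree with 7 edges.
T(x,y) = x^(7) for any tree.
T(5,2) = 5^7 = 78125.

78125


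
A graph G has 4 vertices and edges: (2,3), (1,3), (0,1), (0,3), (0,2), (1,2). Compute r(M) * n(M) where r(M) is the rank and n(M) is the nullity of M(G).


r(M) = |V| - c = 4 - 1 = 3.
nullity = |E| - r(M) = 6 - 3 = 3.
Product = 3 * 3 = 9.

9


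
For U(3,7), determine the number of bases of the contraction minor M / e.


Contracting e from U(3,7) gives U(2,6).
Bases of U(2,6) = (6 choose 2) = 15.

15


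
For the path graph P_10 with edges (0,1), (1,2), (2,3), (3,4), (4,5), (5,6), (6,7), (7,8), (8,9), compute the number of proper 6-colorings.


P(P_10, k) = k * (k-1)^(9).
P(6) = 6 * 5^9 = 6 * 1953125 = 11718750.

11718750


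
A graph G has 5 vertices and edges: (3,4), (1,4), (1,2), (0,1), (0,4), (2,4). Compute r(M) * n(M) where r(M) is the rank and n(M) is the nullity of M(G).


r(M) = |V| - c = 5 - 1 = 4.
nullity = |E| - r(M) = 6 - 4 = 2.
Product = 4 * 2 = 8.

8


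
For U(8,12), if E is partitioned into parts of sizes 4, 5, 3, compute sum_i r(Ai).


r(Ai) = min(|Ai|, 8) for each part.
Sum = min(4,8) + min(5,8) + min(3,8)
    = 4 + 5 + 3
    = 12.

12


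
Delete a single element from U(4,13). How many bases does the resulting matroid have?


Deleting e from U(4,13) gives U(4,12) since n > r.
Bases of U(4,12) = C(12,4) = 12! / (4! * 8!) = 495.

495


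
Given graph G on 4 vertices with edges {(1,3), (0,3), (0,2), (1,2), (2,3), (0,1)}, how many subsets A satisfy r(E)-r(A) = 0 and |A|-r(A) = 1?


R(x,y) = sum over A in 2^E of x^(r(E)-r(A)) * y^(|A|-r(A)).
G has 4 vertices, 6 edges. r(E) = 3.
Enumerate all 2^6 = 64 subsets.
Count subsets with r(E)-r(A)=0 and |A|-r(A)=1: 15.

15


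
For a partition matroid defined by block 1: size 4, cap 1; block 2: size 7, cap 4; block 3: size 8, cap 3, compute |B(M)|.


A basis picks exactly ci elements from block i.
Number of bases = product of C(|Si|, ci).
= C(4,1) * C(7,4) * C(8,3)
= 4 * 35 * 56
= 7840.

7840


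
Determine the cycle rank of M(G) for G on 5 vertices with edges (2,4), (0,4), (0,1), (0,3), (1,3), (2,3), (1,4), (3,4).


Cycle rank (nullity) = |E| - r(M) = |E| - (|V| - c).
|E| = 8, |V| = 5, c = 1.
Nullity = 8 - (5 - 1) = 8 - 4 = 4.

4


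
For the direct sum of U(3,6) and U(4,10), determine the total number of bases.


Bases of a direct sum M1 + M2: |B| = |B(M1)| * |B(M2)|.
|B(U(3,6))| = C(6,3) = 20.
|B(U(4,10))| = C(10,4) = 210.
Total bases = 20 * 210 = 4200.

4200


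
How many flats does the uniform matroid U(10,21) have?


Flats of U(10,21): every subset of size < 10 is a flat, plus E itself.
Count = C(21,0) + C(21,1) + C(21,2) + C(21,3) + C(21,4) + C(21,5) + C(21,6) + C(21,7) + C(21,8) + C(21,9) + 1
     = 1 + 21 + 210 + 1330 + 5985 + 20349 + 54264 + 116280 + 203490 + 293930 + 1
     = 695861.

695861


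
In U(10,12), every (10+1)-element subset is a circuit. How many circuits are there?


In U(10,12), circuits are the (11)-element subsets.
Any set of 11 elements is dependent, and removing any one element gives
an independent set of size 10, so it is a minimal dependent set.
Number of circuits = C(12,11) = 12! / (11! * 1!) = 12.

12


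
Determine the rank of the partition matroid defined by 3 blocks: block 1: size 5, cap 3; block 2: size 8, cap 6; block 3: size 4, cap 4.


Rank of a partition matroid = sum of min(|Si|, ci) for each block.
= min(5,3) + min(8,6) + min(4,4)
= 3 + 6 + 4
= 13.

13


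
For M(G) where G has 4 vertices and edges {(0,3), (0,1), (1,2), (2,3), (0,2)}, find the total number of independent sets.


An independent set in a graphic matroid is an acyclic edge subset.
G has 4 vertices and 5 edges.
Enumerate all 2^5 = 32 subsets, checking for acyclicity.
Total independent sets = 24.

24


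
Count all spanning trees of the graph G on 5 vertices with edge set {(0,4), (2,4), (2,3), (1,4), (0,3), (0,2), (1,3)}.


By Kirchhoff's matrix tree theorem, the number of spanning trees equals
the determinant of any cofactor of the Laplacian matrix L.
G has 5 vertices and 7 edges.
Computing the (4 x 4) cofactor determinant gives 24.

24


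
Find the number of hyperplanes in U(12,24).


Hyperplanes of U(12,24) are flats of rank 11.
In a uniform matroid, these are exactly the (11)-element subsets.
Count = C(24,11) = 24! / (11! * 13!) = 2496144.

2496144


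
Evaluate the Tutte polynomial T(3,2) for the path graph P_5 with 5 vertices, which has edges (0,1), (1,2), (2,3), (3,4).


A path on 5 vertices is a tree with 4 edges.
T(x,y) = x^(4) for any tree.
T(3,2) = 3^4 = 81.

81


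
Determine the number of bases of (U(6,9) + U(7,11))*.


(M1+M2)* = M1* + M2*.
M1* = U(3,9), bases: C(9,3) = 84.
M2* = U(4,11), bases: C(11,4) = 330.
|B(M*)| = 84 * 330 = 27720.

27720


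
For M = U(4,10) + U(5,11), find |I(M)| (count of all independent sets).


For a direct sum, |I(M1+M2)| = |I(M1)| * |I(M2)|.
|I(U(4,10))| = sum C(10,k) for k=0..4 = 386.
|I(U(5,11))| = sum C(11,k) for k=0..5 = 1024.
Total = 386 * 1024 = 395264.

395264


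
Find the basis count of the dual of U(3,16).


The dual of U(r,n) is U(n-r, n) = U(13,16).
Bases of U(13,16) are all (13)-element subsets.
|B(M*)| = C(16,13) = 560.

560


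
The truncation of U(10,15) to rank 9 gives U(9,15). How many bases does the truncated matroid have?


Truncating U(10,15) to rank 9 gives U(9,15).
Bases of U(9,15) are all 9-element subsets of 15 elements.
Number of bases = (15 choose 9) = 5005.

5005


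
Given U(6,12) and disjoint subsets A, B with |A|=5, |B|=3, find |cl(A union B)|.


|A union B| = 5 + 3 = 8 (disjoint).
In U(6,12), cl(S) = S if |S| < 6, else cl(S) = E.
Since 8 >= 6, cl(A union B) = E.
|cl(A union B)| = 12.

12


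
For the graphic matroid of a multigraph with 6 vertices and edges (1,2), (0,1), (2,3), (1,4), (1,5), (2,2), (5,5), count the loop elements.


In a graphic matroid, a loop is a self-loop edge (u,u) with rank 0.
Examining all 7 edges for self-loops...
Self-loops found: (2,2), (5,5)
Number of loops = 2.

2


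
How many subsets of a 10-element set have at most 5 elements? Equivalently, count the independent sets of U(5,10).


Independent sets of U(5,10) are all subsets of size <= 5.
Count = (10 choose 0) + (10 choose 1) + (10 choose 2) + (10 choose 3) + (10 choose 4) + (10 choose 5)
     = 1 + 10 + 45 + 120 + 210 + 252
     = 638.

638


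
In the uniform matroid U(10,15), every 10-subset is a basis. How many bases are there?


Bases of U(10,15) are all 10-element subsets of the 15-element ground set.
Number of bases = C(15,10).
(15 choose 10) = 3003.

3003


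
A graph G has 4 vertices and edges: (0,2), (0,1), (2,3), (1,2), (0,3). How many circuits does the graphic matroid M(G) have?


A circuit in a graphic matroid = edge set of a simple cycle.
G has 4 vertices and 5 edges.
Enumerating all minimal edge subsets forming cycles...
Total circuits found: 3.

3


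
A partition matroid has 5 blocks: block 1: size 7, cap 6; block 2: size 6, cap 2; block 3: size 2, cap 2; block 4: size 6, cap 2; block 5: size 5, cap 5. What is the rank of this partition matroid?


Rank of a partition matroid = sum of min(|Si|, ci) for each block.
= min(7,6) + min(6,2) + min(2,2) + min(6,2) + min(5,5)
= 6 + 2 + 2 + 2 + 5
= 17.

17


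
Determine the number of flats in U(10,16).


Flats of U(10,16): every subset of size < 10 is a flat, plus E itself.
Count = (16 choose 0) + (16 choose 1) + (16 choose 2) + (16 choose 3) + (16 choose 4) + (16 choose 5) + (16 choose 6) + (16 choose 7) + (16 choose 8) + (16 choose 9) + 1
     = 1 + 16 + 120 + 560 + 1820 + 4368 + 8008 + 11440 + 12870 + 11440 + 1
     = 50644.

50644


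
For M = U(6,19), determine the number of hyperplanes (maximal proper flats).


Hyperplanes of U(6,19) are flats of rank 5.
In a uniform matroid, these are exactly the (5)-element subsets.
Count = C(19,5) = 19! / (5! * 14!) = 11628.

11628


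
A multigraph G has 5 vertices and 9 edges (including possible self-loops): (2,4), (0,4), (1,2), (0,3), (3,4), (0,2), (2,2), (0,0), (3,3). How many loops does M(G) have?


In a graphic matroid, a loop is a self-loop edge (u,u) with rank 0.
Examining all 9 edges for self-loops...
Self-loops found: (2,2), (0,0), (3,3)
Number of loops = 3.

3


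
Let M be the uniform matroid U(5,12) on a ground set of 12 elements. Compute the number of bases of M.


Bases of U(5,12) are all 5-element subsets of the 12-element ground set.
Number of bases = C(12,5).
C(12,5) = 792.

792


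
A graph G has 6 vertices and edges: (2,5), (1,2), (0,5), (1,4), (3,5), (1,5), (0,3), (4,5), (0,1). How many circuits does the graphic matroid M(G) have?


A circuit in a graphic matroid = edge set of a simple cycle.
G has 6 vertices and 9 edges.
Enumerating all minimal edge subsets forming cycles...
Total circuits found: 10.

10


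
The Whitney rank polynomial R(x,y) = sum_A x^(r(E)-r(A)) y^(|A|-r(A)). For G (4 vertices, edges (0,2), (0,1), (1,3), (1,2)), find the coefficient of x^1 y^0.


R(x,y) = sum over A in 2^E of x^(r(E)-r(A)) * y^(|A|-r(A)).
G has 4 vertices, 4 edges. r(E) = 3.
Enumerate all 2^4 = 16 subsets.
Count subsets with r(E)-r(A)=1 and |A|-r(A)=0: 6.

6


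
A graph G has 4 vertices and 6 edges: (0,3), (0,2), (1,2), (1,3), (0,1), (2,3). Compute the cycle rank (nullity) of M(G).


Cycle rank (nullity) = |E| - r(M) = |E| - (|V| - c).
|E| = 6, |V| = 4, c = 1.
Nullity = 6 - (4 - 1) = 6 - 3 = 3.

3


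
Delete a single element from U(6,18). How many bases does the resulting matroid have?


Deleting e from U(6,18) gives U(6,17) since n > r.
Bases of U(6,17) = C(17,6) = 12376.

12376


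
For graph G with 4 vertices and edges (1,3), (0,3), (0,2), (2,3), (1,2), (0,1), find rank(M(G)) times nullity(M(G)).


r(M) = |V| - c = 4 - 1 = 3.
nullity = |E| - r(M) = 6 - 3 = 3.
Product = 3 * 3 = 9.

9


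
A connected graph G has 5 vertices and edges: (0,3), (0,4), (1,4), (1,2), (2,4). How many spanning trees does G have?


By Kirchhoff's matrix tree theorem, the number of spanning trees equals
the determinant of any cofactor of the Laplacian matrix L.
G has 5 vertices and 5 edges.
Computing the (4 x 4) cofactor determinant gives 3.

3


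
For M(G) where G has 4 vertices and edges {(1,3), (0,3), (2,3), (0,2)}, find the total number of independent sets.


An independent set in a graphic matroid is an acyclic edge subset.
G has 4 vertices and 4 edges.
Enumerate all 2^4 = 16 subsets, checking for acyclicity.
Total independent sets = 14.

14


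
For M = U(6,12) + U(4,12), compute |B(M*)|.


(M1+M2)* = M1* + M2*.
M1* = U(6,12), bases: C(12,6) = 924.
M2* = U(8,12), bases: C(12,8) = 495.
|B(M*)| = 924 * 495 = 457380.

457380


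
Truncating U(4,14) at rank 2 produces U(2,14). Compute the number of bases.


Truncating U(4,14) to rank 2 gives U(2,14).
Bases of U(2,14) are all 2-element subsets of 14 elements.
Number of bases = (14 choose 2) = 91.

91


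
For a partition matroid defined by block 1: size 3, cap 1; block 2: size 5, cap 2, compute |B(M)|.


A basis picks exactly ci elements from block i.
Number of bases = product of C(|Si|, ci).
= C(3,1) * C(5,2)
= 3 * 10
= 30.

30


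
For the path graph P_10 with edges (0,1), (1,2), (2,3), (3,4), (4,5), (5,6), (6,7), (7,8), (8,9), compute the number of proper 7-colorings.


P(P_10, k) = k * (k-1)^(9).
P(7) = 7 * 6^9 = 7 * 10077696 = 70543872.

70543872


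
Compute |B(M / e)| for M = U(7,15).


Contracting e from U(7,15) gives U(6,14).
Bases of U(6,14) = C(14,6) = 14! / (6! * 8!) = 3003.

3003


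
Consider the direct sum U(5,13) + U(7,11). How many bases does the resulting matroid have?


Bases of a direct sum M1 + M2: |B| = |B(M1)| * |B(M2)|.
|B(U(5,13))| = C(13,5) = 1287.
|B(U(7,11))| = C(11,7) = 330.
Total bases = 1287 * 330 = 424710.

424710


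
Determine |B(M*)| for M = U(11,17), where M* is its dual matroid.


The dual of U(r,n) is U(n-r, n) = U(6,17).
Bases of U(6,17) are all (6)-element subsets.
|B(M*)| = (17 choose 6) = 12376.

12376


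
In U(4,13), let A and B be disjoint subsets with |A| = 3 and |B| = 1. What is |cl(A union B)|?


|A union B| = 3 + 1 = 4 (disjoint).
In U(4,13), cl(S) = S if |S| < 4, else cl(S) = E.
Since 4 >= 4, cl(A union B) = E.
|cl(A union B)| = 13.

13


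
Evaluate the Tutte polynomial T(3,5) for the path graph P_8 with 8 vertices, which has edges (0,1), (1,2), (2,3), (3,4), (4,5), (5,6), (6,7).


A path on 8 vertices is a tree with 7 edges.
T(x,y) = x^(7) for any tree.
T(3,5) = 3^7 = 2187.

2187


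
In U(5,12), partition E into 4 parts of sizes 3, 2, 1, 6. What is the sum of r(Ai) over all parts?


r(Ai) = min(|Ai|, 5) for each part.
Sum = min(3,5) + min(2,5) + min(1,5) + min(6,5)
    = 3 + 2 + 1 + 5
    = 11.

11


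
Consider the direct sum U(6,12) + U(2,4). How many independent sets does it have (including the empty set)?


For a direct sum, |I(M1+M2)| = |I(M1)| * |I(M2)|.
|I(U(6,12))| = sum C(12,k) for k=0..6 = 2510.
|I(U(2,4))| = sum C(4,k) for k=0..2 = 11.
Total = 2510 * 11 = 27610.

27610


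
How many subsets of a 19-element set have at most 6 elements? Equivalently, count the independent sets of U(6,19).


Independent sets of U(6,19) are all subsets of size <= 6.
Count = (19 choose 0) + (19 choose 1) + (19 choose 2) + (19 choose 3) + (19 choose 4) + (19 choose 5) + (19 choose 6)
     = 1 + 19 + 171 + 969 + 3876 + 11628 + 27132
     = 43796.

43796


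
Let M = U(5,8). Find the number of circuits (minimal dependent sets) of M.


In U(5,8), circuits are the (6)-element subsets.
Any set of 6 elements is dependent, and removing any one element gives
an independent set of size 5, so it is a minimal dependent set.
Number of circuits = C(8,6) = 8! / (6! * 2!) = 28.

28


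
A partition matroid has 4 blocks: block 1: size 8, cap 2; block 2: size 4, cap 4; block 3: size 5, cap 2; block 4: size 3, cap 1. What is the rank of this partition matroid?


Rank of a partition matroid = sum of min(|Si|, ci) for each block.
= min(8,2) + min(4,4) + min(5,2) + min(3,1)
= 2 + 4 + 2 + 1
= 9.

9


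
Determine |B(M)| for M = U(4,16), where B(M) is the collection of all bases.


Bases of U(4,16) are all 4-element subsets of the 16-element ground set.
Number of bases = C(16,4).
C(16,4) = (16 * 15 * 14 * 13) / (1 * 2 * 3 * 4) = 1820.

1820


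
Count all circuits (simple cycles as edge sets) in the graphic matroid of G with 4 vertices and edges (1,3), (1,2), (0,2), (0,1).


A circuit in a graphic matroid = edge set of a simple cycle.
G has 4 vertices and 4 edges.
Enumerating all minimal edge subsets forming cycles...
Total circuits found: 1.

1


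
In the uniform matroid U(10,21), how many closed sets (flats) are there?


Flats of U(10,21): every subset of size < 10 is a flat, plus E itself.
Count = (21 choose 0) + (21 choose 1) + (21 choose 2) + (21 choose 3) + (21 choose 4) + (21 choose 5) + (21 choose 6) + (21 choose 7) + (21 choose 8) + (21 choose 9) + 1
     = 1 + 21 + 210 + 1330 + 5985 + 20349 + 54264 + 116280 + 203490 + 293930 + 1
     = 695861.

695861


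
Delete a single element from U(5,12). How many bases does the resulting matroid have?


Deleting e from U(5,12) gives U(5,11) since n > r.
Bases of U(5,11) = (11 choose 5) = 462.

462


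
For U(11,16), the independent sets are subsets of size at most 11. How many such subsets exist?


Independent sets of U(11,16) are all subsets of size <= 11.
Count = C(16,0) + C(16,1) + C(16,2) + C(16,3) + C(16,4) + C(16,5) + C(16,6) + C(16,7) + C(16,8) + C(16,9) + C(16,10) + C(16,11)
     = 1 + 16 + 120 + 560 + 1820 + 4368 + 8008 + 11440 + 12870 + 11440 + 8008 + 4368
     = 63019.

63019


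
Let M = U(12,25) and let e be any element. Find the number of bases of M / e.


Contracting e from U(12,25) gives U(11,24).
Bases of U(11,24) = C(24,11) = 24! / (11! * 13!) = 2496144.

2496144


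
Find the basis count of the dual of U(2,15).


The dual of U(r,n) is U(n-r, n) = U(13,15).
Bases of U(13,15) are all (13)-element subsets.
|B(M*)| = C(15,13) = 105.

105


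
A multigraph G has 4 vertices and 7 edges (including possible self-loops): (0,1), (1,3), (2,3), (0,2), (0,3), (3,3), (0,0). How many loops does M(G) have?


In a graphic matroid, a loop is a self-loop edge (u,u) with rank 0.
Examining all 7 edges for self-loops...
Self-loops found: (3,3), (0,0)
Number of loops = 2.

2


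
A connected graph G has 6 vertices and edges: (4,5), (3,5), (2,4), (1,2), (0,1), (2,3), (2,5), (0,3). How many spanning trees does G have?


By Kirchhoff's matrix tree theorem, the number of spanning trees equals
the determinant of any cofactor of the Laplacian matrix L.
G has 6 vertices and 8 edges.
Computing the (5 x 5) cofactor determinant gives 29.

29


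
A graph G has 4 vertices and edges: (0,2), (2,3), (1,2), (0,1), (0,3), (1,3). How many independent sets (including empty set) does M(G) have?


An independent set in a graphic matroid is an acyclic edge subset.
G has 4 vertices and 6 edges.
Enumerate all 2^6 = 64 subsets, checking for acyclicity.
Total independent sets = 38.

38


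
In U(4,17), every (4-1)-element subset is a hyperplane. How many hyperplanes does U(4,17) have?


Hyperplanes of U(4,17) are flats of rank 3.
In a uniform matroid, these are exactly the (3)-element subsets.
Count = (17 choose 3) = 680.

680


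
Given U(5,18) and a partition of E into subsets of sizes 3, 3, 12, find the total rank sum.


r(Ai) = min(|Ai|, 5) for each part.
Sum = min(3,5) + min(3,5) + min(12,5)
    = 3 + 3 + 5
    = 11.

11


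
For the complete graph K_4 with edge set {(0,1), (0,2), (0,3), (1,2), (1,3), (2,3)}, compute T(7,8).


T(K_4; x,y) = x^3 + 3x^2 + 4xy + 2x + y^3 + 3y^2 + 2y.
Substituting x=7, y=8:
= 343 + 147 + 224 + 14 + 512 + 192 + 16
= 1448.

1448


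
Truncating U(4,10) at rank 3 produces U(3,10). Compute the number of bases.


Truncating U(4,10) to rank 3 gives U(3,10).
Bases of U(3,10) are all 3-element subsets of 10 elements.
Number of bases = C(10,3) = (10 * 9 * 8) / (1 * 2 * 3) = 120.

120


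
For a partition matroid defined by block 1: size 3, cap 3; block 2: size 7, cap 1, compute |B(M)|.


A basis picks exactly ci elements from block i.
Number of bases = product of C(|Si|, ci).
= C(3,3) * C(7,1)
= 1 * 7
= 7.

7


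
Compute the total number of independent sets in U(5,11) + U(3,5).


For a direct sum, |I(M1+M2)| = |I(M1)| * |I(M2)|.
|I(U(5,11))| = sum C(11,k) for k=0..5 = 1024.
|I(U(3,5))| = sum C(5,k) for k=0..3 = 26.
Total = 1024 * 26 = 26624.

26624


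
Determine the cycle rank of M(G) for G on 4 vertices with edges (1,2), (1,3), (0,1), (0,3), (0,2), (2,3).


Cycle rank (nullity) = |E| - r(M) = |E| - (|V| - c).
|E| = 6, |V| = 4, c = 1.
Nullity = 6 - (4 - 1) = 6 - 3 = 3.

3


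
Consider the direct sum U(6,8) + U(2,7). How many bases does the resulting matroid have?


Bases of a direct sum M1 + M2: |B| = |B(M1)| * |B(M2)|.
|B(U(6,8))| = C(8,6) = 28.
|B(U(2,7))| = C(7,2) = 21.
Total bases = 28 * 21 = 588.

588


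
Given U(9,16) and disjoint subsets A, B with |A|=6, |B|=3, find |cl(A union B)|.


|A union B| = 6 + 3 = 9 (disjoint).
In U(9,16), cl(S) = S if |S| < 9, else cl(S) = E.
Since 9 >= 9, cl(A union B) = E.
|cl(A union B)| = 16.

16


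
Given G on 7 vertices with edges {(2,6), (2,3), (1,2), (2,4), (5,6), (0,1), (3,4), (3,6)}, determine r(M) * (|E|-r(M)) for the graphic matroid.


r(M) = |V| - c = 7 - 1 = 6.
nullity = |E| - r(M) = 8 - 6 = 2.
Product = 6 * 2 = 12.

12
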